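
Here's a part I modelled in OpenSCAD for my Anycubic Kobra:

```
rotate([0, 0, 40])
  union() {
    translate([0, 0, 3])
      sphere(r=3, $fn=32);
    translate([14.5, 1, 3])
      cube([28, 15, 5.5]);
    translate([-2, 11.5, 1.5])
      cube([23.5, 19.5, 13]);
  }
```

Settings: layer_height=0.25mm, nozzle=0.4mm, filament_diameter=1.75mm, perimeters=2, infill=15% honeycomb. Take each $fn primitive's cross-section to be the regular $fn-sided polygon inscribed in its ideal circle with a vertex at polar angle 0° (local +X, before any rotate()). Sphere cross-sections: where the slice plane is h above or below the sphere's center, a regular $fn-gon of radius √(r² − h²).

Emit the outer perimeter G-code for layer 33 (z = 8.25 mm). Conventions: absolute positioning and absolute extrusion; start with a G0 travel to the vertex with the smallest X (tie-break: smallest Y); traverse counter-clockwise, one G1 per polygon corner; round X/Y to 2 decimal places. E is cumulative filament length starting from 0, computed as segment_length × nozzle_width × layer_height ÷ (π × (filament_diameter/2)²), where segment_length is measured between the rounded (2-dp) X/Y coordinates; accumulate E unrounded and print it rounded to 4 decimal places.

At z = 8.25 mm: the sphere does not reach this height (|z−center|=5.250 > r=3); the cube at (14.5, 1) is present — its section is the full 28×15 rectangle; the cube at (-2, 11.5) is present — its section is the full 23.5×19.5 rectangle; Combining (union): the regions partially overlap (shared area 31.50 mm²), so overlapping operands fuse into one piece — 1 connected region; (rotated 40° about Z; rotation is an isometry so areas/perimeters/island counts are preserved). The outline is a single polygon with 8 vertices. Extrusion per mm of travel: 0.4 × 0.25 / (π × 0.875²) = 0.041575. Accumulating E over each segment gives final E = 6.1948.

G0 X-21.46 Y22.46 Z8.25
G1 X-8.92 Y7.52 E0.8109
G1 X3.72 Y18.13 E1.4970
G1 X10.46 Y10.09 E1.9332
G1 X31.91 Y28.08 E3.0971
G1 X22.27 Y39.58 E3.7210
G1 X6.19 Y26.08 E4.5939
G1 X-3.46 Y37.57 E5.2177
G1 X-21.46 Y22.46 E6.1948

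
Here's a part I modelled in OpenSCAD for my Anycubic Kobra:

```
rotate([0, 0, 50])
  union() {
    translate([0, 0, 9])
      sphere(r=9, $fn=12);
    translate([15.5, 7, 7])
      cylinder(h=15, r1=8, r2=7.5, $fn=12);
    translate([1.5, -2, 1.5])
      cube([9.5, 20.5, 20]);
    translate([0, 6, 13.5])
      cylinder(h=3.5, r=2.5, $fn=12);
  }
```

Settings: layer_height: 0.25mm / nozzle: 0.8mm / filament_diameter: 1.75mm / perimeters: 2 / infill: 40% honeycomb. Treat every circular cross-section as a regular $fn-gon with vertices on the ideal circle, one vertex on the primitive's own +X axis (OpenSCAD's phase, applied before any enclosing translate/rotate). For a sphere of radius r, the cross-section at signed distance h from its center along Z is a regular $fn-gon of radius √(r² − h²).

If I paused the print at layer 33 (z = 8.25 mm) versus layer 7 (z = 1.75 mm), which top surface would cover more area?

layer 33 (z = 8.25 mm)

Layer 33 (z = 8.25): the sphere: section is a regular 12-gon, circumradius = √(r²−h²) = √(9²−0.75²) = 8.969 (area = (12/2)·8.969²·sin(360°/12) = 241.31 mm²); the cone at (15.5, 7): at t=0.083 of its height the radius interpolates to r₁+(r₂−r₁)t = 7.958, giving a regular 12-gon of that circumradius (area = (12/2)·7.958²·sin(360°/12) = 190.01 mm²); the cube at (1.5, -2) is present — its section is the full 9.5×20.5 rectangle (area 194.75 mm²); the cylinder at (0, 6) does not reach this height (z outside [13.5, 17]); Merging all regions: the regions partially overlap — summed areas 626.07 mm² minus the doubly-counted overlap 90.58 mm² gives 535.49 mm² — area = 535.49 mm²; (rotated 50° about Z; rotation is an isometry so areas/perimeters/island counts are preserved). So its area = 535.49 mm². Layer 7 (z = 1.75): the r=9 sphere slices to a regular 12-gon of circumradius 5.333 (√(r²−h²) with h=7.25 from center) (area = (12/2)·5.333²·sin(360°/12) = 85.31 mm²); the cone at (15.5, 7) is absent (z outside [7, 22]); the cube at (1.5, -2) (footprint 9.5×20.5) is included at this height (area 194.75 mm²); the cylinder at (0, 6) is absent (z outside [13.5, 17]); Taking the union: the regions partially overlap — summed areas 280.06 mm² minus the doubly-counted overlap 20.76 mm² gives 259.30 mm² — area = 259.30 mm²; (rotated 50° about Z; rotation is an isometry so areas/perimeters/island counts are preserved). So its area = 259.30 mm². Layer 33 is larger (535.49 vs 259.30 mm²).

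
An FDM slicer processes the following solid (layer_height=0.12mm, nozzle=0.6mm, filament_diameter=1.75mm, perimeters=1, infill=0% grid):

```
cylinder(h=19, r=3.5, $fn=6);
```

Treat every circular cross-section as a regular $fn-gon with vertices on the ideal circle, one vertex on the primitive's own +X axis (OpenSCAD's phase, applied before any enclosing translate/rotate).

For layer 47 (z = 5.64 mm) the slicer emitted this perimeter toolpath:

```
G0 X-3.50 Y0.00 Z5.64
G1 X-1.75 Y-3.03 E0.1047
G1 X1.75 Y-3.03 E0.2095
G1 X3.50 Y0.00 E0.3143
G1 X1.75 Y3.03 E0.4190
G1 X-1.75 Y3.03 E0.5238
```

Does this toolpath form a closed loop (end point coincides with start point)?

no

Start point (G0): (-3.50, 0.00). End point (last G1): the path does not return to the start — open.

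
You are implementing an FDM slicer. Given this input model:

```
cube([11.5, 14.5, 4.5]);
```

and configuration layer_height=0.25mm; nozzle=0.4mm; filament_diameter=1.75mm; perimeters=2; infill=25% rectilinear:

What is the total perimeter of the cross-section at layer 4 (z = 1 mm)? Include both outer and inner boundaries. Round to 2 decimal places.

At z = 1 mm: the cube (footprint 11.5×14.5) is included at this height (perimeter 52.00 mm). Overall, the cross-section is a single solid region. Total boundary length (outer) = 52.00 mm.

52.00 mm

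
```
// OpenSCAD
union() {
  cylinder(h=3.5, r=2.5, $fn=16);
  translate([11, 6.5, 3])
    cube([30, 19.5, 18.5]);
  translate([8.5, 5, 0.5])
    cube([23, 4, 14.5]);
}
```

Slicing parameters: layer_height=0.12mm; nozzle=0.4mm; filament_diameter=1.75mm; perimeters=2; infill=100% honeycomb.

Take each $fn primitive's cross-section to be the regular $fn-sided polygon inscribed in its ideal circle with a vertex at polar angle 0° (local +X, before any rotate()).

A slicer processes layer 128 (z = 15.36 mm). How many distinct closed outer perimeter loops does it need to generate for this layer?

1

At z = 15.36 mm: the cylinder is absent (z outside [0, 3.5]); the cube at (11, 6.5) (footprint 30×19.5) is included at this height; the cube at (8.5, 5) is not intersected at this z (z outside [0.5, 15]); Combining (union): only the 30×19.5 cube at (11, 6.5) is present, so the union is just that shape — 1 connected region. The result has 1 disconnected region.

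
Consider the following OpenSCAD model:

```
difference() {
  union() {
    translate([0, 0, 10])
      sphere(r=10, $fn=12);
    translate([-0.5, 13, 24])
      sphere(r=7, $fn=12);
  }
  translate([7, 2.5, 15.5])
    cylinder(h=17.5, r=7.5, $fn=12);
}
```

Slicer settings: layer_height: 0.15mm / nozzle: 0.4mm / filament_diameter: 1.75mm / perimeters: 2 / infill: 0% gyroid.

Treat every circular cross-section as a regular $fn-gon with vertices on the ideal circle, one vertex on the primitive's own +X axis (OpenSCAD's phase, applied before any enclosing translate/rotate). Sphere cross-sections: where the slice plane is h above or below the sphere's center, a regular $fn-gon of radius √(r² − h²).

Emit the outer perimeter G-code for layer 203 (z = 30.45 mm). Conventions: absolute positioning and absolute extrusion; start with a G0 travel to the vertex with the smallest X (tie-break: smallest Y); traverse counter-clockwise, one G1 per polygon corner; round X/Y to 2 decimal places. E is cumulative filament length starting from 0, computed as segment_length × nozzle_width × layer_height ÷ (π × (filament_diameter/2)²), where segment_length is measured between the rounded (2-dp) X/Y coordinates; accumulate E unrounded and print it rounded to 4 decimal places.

At z = 30.45 mm: the sphere does not reach this height (|z−center|=20.450 > r=10); the r=7 sphere at (-0.5, 13) slices to a regular 12-gon of circumradius 2.720 (√(r²−h²) with h=6.45 from center); Merging all regions: only the r=7 sphere at (-0.5, 13) is present, so the union is just that shape — 1 connected region; the r=7.5 cylinder at (7, 2.5) gives a regular 12-gon of circumradius 7.5 (constant along its height); Taking the first minus the rest: starting from the result so far, the r=7.5 cylinder at (7, 2.5) misses the remaining region (no effect) — 1 connected region. The outline is a single polygon with 12 vertices. Extrusion per mm of travel: 0.4 × 0.15 / (π × 0.875²) = 0.024945. Accumulating E over each segment gives final E = 0.4219.

G0 X-3.22 Y13.00 Z30.45
G1 X-2.86 Y11.64 E0.0351
G1 X-1.86 Y10.64 E0.0704
G1 X-0.50 Y10.28 E0.1055
G1 X0.86 Y10.64 E0.1406
G1 X1.86 Y11.64 E0.1758
G1 X2.22 Y13.00 E0.2109
G1 X1.86 Y14.36 E0.2460
G1 X0.86 Y15.36 E0.2813
G1 X-0.50 Y15.72 E0.3164
G1 X-1.86 Y15.36 E0.3515
G1 X-2.86 Y14.36 E0.3868
G1 X-3.22 Y13.00 E0.4219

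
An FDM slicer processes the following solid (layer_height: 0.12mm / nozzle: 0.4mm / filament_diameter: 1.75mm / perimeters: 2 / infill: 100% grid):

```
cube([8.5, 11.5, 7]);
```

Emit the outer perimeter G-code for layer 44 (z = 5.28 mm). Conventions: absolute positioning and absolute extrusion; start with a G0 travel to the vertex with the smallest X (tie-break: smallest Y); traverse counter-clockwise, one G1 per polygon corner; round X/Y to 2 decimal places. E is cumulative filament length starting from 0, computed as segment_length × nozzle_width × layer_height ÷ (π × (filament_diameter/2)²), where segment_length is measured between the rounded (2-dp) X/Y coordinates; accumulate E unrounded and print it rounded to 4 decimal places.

G0 X0.00 Y0.00 Z5.28
G1 X8.50 Y0.00 E0.1696
G1 X8.50 Y11.50 E0.3991
G1 X0.00 Y11.50 E0.5687
G1 X0.00 Y0.00 E0.7982

At z = 5.28 mm: the cube (footprint 8.5×11.5) is included at this height. The outline is a single polygon with 4 vertices. Extrusion per mm of travel: 0.4 × 0.12 / (π × 0.875²) = 0.019956. Accumulating E over each segment gives final E = 0.7982.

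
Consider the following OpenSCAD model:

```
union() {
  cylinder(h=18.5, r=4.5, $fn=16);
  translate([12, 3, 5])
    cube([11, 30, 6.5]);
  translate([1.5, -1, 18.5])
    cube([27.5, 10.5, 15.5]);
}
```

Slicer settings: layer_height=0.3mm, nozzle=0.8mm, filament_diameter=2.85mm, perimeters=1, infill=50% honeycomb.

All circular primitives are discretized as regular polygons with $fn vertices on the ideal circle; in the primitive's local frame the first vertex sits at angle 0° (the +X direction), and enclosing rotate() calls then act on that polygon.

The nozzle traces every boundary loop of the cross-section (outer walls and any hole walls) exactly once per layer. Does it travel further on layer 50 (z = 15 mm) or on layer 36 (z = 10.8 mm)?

Layer 50 (z = 15): the cylinder: section is a regular 16-gon, circumradius r=4.5 (perimeter = 2·16·4.500·sin(180°/16) = 28.09 mm); the cube at (12, 3) is absent (z outside [5, 11.5]); the cube at (1.5, -1) does not reach this height (z outside [18.5, 34]); Merging all regions: only the r=4.5 cylinder is present, so the union is just that shape — boundary = 28.09 mm. So its perimeter = 28.09 mm. Layer 36 (z = 10.8): the r=4.5 cylinder contributes a regular 16-gon of circumradius 4.5 (perimeter = 2·16·4.500·sin(180°/16) = 28.09 mm); the cube at (12, 3) is present — its section is the full 11×30 rectangle (perimeter 82.00 mm); the cube at (1.5, -1) does not reach this height (z outside [18.5, 34]); Combining (union): the 2 present regions are separate (no shared area or edge), so areas and boundary lengths simply add and each stays a separate island — boundary = 110.09 mm. So its perimeter = 110.09 mm. Layer 36 is larger (110.09 vs 28.09 mm).

layer 36 (z = 10.8 mm)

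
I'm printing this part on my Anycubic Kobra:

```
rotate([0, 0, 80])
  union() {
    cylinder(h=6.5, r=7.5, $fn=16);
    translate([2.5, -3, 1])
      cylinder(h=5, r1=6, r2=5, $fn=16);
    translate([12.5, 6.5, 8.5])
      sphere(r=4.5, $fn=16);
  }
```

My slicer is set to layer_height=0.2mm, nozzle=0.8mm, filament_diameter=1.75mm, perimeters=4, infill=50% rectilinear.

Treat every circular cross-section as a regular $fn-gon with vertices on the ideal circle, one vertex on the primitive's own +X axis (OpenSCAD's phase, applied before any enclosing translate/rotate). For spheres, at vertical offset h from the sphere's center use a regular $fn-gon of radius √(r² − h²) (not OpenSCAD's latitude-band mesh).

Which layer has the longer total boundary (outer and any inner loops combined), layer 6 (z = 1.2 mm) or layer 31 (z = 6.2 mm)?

Layer 6 (z = 1.2): the r=7.5 cylinder gives a regular 16-gon of circumradius 7.5 (constant along its height) (perimeter = 2·16·7.500·sin(180°/16) = 46.82 mm); the cone at (2.5, -3) contributes a regular 16-gon of circumradius 5.960 (interpolated between r1=6 and r2=5 at t=0.040) (perimeter = 2·16·5.960·sin(180°/16) = 37.21 mm); the sphere at (12.5, 6.5) is not intersected at this z (|z−center|=7.300 > r=4.5); Combining (union): the regions partially overlap (shared area 85.20 mm²), so the edge portions inside another operand are dropped and the merged outline is re-measured after clipping — boundary = 50.55 mm; (rotated 80° about Z; rotation is an isometry so areas/perimeters/island counts are preserved). So its perimeter = 50.55 mm. Layer 31 (z = 6.2): the r=7.5 cylinder gives a regular 16-gon of circumradius 7.5 (constant along its height) (perimeter = 2·16·7.500·sin(180°/16) = 46.82 mm); the cone at (2.5, -3) is not intersected at this z (z outside [1, 6]); the r=4.5 sphere at (12.5, 6.5) contributes a regular 16-gon of circumradius √(4.5²−2.3²) = 3.868 (perimeter = 2·16·3.868·sin(180°/16) = 24.15 mm); Taking the union: the 2 present regions are separate (no shared area or edge), so areas and boundary lengths simply add and each stays a separate island — boundary = 70.97 mm; (whole slice rotated 80° about Z — lengths, areas and connectivity unchanged). So its perimeter = 70.97 mm. Layer 31 is larger (70.97 vs 50.55 mm).

layer 31 (z = 6.2 mm)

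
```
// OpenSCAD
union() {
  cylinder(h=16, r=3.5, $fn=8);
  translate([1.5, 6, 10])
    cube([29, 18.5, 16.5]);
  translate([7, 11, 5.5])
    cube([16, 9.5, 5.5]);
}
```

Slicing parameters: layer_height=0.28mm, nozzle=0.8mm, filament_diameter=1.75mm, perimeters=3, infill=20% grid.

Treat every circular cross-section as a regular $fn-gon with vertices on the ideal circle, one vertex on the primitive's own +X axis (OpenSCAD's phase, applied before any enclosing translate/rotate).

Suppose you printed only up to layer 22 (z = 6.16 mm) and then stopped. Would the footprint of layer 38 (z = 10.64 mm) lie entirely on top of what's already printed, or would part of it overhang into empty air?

part overhangs

Compare the two slices. At z = 6.16: the r=3.5 cylinder contributes a regular 8-gon of circumradius 3.5 (area = (8/2)·3.500²·sin(360°/8) = 34.65 mm²); the cube at (1.5, 6) does not reach this height (z outside [10, 26.5]); the cube at (7, 11) (footprint 16×9.5) is included at this height (area 152.00 mm²); Combining (union): the 2 present regions are separate (no shared area or edge), so areas and boundary lengths simply add and each stays a separate island — area = 186.65 mm². At z = 10.64: the cylinder: section is a regular 8-gon, circumradius r=3.5 (area = (8/2)·3.500²·sin(360°/8) = 34.65 mm²); the cube at (1.5, 6) is present — its section is the full 29×18.5 rectangle (area 536.50 mm²); the cube at (7, 11) (footprint 16×9.5) is included at this height (area 152.00 mm²); Taking the union: the regions partially overlap — summed areas 723.15 mm² minus the doubly-counted overlap 152.00 mm² gives 571.15 mm² — area = 571.15 mm². Checking containment: at z = 10.64 the cross-section extends beyond the z = 6.16 cross-section by about 384.50 mm².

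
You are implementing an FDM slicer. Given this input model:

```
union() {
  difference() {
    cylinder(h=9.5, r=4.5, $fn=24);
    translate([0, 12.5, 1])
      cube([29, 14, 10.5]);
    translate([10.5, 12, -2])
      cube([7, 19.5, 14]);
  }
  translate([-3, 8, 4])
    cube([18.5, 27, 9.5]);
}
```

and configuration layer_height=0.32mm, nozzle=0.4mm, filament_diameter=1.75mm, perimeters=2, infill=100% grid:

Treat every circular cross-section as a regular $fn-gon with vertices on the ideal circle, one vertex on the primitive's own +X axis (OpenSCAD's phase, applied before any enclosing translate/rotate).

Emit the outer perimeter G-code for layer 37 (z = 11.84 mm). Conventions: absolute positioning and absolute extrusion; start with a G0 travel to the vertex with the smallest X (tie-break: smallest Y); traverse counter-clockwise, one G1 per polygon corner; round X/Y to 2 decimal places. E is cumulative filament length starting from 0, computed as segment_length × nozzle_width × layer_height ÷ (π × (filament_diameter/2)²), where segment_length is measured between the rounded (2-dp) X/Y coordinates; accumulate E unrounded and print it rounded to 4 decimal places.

At z = 11.84 mm: the cylinder is absent (z outside [0, 9.5]); the cube at (0, 12.5) is absent (z outside [1, 11.5]); the cube at (10.5, 12) is present — its section is the full 7×19.5 rectangle; Taking the first minus the rest: the first operand is absent here, so nothing remains; the cube at (-3, 8) is present — its section is the full 18.5×27 rectangle; Merging all regions: only the 18.5×27 cube at (-3, 8) is present, so the union is just that shape — 1 connected region. The outline is a single polygon with 4 vertices. Extrusion per mm of travel: 0.4 × 0.32 / (π × 0.875²) = 0.053216. Accumulating E over each segment gives final E = 4.8427.

G0 X-3.00 Y8.00 Z11.84
G1 X15.50 Y8.00 E0.9845
G1 X15.50 Y35.00 E2.4213
G1 X-3.00 Y35.00 E3.4058
G1 X-3.00 Y8.00 E4.8427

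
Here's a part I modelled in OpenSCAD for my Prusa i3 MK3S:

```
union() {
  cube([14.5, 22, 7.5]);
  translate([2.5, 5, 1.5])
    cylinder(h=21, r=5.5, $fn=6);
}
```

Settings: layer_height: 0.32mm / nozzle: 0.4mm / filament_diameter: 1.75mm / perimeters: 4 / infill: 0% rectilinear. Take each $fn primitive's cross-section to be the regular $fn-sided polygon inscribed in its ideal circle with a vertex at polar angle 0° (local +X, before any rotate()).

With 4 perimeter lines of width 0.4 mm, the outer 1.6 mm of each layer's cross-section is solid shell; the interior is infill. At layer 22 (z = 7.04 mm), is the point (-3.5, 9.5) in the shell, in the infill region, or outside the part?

At z = 7.04 mm: the cube (footprint 14.5×22) is included at this height; the r=5.5 cylinder at (2.5, 5) contributes a regular 6-gon of circumradius 5.5; Merging all regions: the regions partially overlap (shared area 63.11 mm²), so overlapping operands fuse into one piece — 1 connected region. Overall, the cross-section is a single solid region. The nearest boundary edge runs (-3.00, 5.00)→(-0.25, 9.76); distance from the point to it = 2.68 mm. The point is not inside any of the regions above, so it lies outside the cross-section (2.68 mm from the nearest boundary).

outside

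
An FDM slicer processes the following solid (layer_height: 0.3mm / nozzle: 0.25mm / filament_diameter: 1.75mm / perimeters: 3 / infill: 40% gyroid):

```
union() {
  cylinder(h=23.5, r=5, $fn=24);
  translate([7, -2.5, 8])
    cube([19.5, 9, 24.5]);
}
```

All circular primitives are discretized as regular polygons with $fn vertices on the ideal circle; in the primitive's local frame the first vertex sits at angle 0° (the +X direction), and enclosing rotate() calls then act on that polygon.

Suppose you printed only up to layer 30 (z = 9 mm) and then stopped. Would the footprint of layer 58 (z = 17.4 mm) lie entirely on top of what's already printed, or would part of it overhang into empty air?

entirely on top

Compare the two slices. At z = 9: the r=5 cylinder contributes a regular 24-gon of circumradius 5 (area = (24/2)·5.000²·sin(360°/24) = 77.65 mm²); the cube at (7, -2.5) (footprint 19.5×9) is included at this height (area 175.50 mm²); Combining (union): the 2 present regions are separate (no shared area or edge), so areas and boundary lengths simply add and each stays a separate island — area = 253.15 mm². At z = 17.4: the r=5 cylinder contributes a regular 24-gon of circumradius 5 (area = (24/2)·5.000²·sin(360°/24) = 77.65 mm²); the cube at (7, -2.5) (footprint 19.5×9) is included at this height (area 175.50 mm²); Taking the union: the 2 present regions are separate (no shared area or edge), so areas and boundary lengths simply add and each stays a separate island — area = 253.15 mm². Checking containment: the cross-section at z = 17.4 is a subset of the cross-section at z = 9.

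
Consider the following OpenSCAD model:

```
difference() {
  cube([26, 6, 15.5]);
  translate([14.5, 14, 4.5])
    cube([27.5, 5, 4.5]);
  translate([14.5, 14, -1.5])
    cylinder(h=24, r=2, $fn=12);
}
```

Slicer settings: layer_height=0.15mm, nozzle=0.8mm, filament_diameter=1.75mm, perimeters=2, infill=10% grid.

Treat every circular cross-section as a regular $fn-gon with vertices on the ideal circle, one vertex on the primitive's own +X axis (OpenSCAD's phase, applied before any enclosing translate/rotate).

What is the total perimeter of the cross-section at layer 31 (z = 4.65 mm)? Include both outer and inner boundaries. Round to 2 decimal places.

64.00 mm

At z = 4.65 mm: the 26×6 cube contributes its full rectangle (perimeter 64.00 mm); the 27.5×5 cube at (14.5, 14) contributes its full rectangle (perimeter 65.00 mm); the r=2 cylinder at (14.5, 14) gives a regular 12-gon of circumradius 2 (constant along its height) (perimeter = 2·12·2.000·sin(180°/12) = 12.42 mm); Taking the first minus the rest: starting from the 26×6 cube, the 27.5×5 cube at (14.5, 14) misses the remaining region (no effect); the r=2 cylinder at (14.5, 14) misses the remaining region (no effect) — boundary = 64.00 mm. Overall, the cross-section is a single solid region. Total boundary length (outer) = 64.00 mm.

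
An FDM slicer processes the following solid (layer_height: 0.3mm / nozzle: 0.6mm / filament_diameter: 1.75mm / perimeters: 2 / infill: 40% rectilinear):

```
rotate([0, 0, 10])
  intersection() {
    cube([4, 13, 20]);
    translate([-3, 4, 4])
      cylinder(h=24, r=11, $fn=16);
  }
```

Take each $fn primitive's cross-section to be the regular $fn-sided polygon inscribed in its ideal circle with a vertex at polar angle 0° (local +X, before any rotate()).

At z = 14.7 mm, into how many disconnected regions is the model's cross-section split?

At z = 14.7 mm: the cube (footprint 4×13) is included at this height; the r=11 cylinder at (-3, 4) contributes a regular 16-gon of circumradius 11; Taking the intersection: the r=11 cylinder at (-3, 4) partially overlaps the 4×13 cube; clipping to the common part keeps 51.63 mm² — 1 connected region; (whole slice rotated 10° about Z — lengths, areas and connectivity unchanged). The result has 1 disconnected region.

1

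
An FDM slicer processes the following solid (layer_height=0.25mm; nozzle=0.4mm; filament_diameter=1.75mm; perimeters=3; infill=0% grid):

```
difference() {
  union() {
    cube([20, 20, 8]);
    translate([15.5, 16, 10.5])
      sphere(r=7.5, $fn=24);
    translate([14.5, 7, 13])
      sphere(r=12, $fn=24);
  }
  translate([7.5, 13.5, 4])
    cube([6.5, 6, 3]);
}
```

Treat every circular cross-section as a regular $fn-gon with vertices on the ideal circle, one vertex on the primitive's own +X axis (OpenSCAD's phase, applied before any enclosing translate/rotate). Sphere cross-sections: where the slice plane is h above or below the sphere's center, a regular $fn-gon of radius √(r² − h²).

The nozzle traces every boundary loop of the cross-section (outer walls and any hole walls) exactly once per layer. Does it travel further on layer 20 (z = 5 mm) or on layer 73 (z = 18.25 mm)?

Layer 20 (z = 5): the cube (footprint 20×20) is included at this height (perimeter 80.00 mm); the r=7.5 sphere at (15.5, 16) slices to a regular 24-gon of circumradius 5.099 (√(r²−h²) with h=5.5 from center) (perimeter = 2·24·5.099·sin(180°/24) = 31.95 mm); the sphere at (14.5, 7): section is a regular 24-gon, circumradius = √(r²−h²) = √(12²−8²) = 8.944 (perimeter = 2·24·8.944·sin(180°/24) = 56.04 mm); Merging all regions: the regions partially overlap (shared area 275.66 mm²), so the edge portions inside another operand are dropped and the merged outline is re-measured after clipping — boundary = 83.71 mm; the cube at (7.5, 13.5) (footprint 6.5×6) is included at this height (perimeter 25.00 mm); After the difference (first − rest): starting from that combined region, the 6.5×6 cube at (7.5, 13.5) lies wholly inside it (removes its full 39.00 mm² and its 25.00 mm outline becomes a hole wall) — boundary (outer + 1 inner loop) = 108.71 mm. So its perimeter = 108.71 mm. Layer 73 (z = 18.25): the cube does not reach this height (z outside [0, 8]); the sphere at (15.5, 16) is not intersected at this z (|z−center|=7.750 > r=7.5); the r=12 sphere at (14.5, 7) contributes a regular 24-gon of circumradius √(12²−5.25²) = 10.791 (perimeter = 2·24·10.791·sin(180°/24) = 67.61 mm); Taking the union: only the r=12 sphere at (14.5, 7) is present, so the union is just that shape — boundary = 67.61 mm; the cube at (7.5, 13.5) is absent (z outside [4, 7]); Subtracting the remaining from the first: none of the subtracted shapes is present at this height, so the result so far is unchanged — boundary = 67.61 mm. So its perimeter = 67.61 mm. Layer 20 is larger (108.71 vs 67.61 mm).

layer 20 (z = 5 mm)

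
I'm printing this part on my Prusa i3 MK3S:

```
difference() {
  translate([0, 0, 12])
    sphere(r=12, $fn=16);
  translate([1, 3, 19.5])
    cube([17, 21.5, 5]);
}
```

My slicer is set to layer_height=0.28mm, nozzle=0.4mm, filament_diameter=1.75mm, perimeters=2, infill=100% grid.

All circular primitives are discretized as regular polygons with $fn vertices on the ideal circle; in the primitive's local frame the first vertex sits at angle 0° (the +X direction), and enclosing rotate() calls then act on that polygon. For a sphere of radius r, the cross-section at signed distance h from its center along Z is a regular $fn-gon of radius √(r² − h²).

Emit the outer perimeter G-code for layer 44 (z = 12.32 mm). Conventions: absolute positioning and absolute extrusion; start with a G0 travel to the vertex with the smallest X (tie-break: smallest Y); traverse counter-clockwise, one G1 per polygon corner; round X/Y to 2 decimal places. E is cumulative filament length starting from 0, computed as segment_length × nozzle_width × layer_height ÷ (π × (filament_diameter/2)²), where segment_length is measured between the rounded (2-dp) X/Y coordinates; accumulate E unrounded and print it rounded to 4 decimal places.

At z = 12.32 mm: the r=12 sphere slices to a regular 16-gon of circumradius 11.996 (√(r²−h²) with h=0.32 from center); the cube at (1, 3) is absent (z outside [19.5, 24.5]); After the difference (first − rest): none of the subtracted shapes is present at this height, so the r=12 sphere is unchanged — 1 connected region. The outline is a single polygon with 16 vertices. Extrusion per mm of travel: 0.4 × 0.28 / (π × 0.875²) = 0.046564. Accumulating E over each segment gives final E = 3.4868.

G0 X-12.00 Y0.00 Z12.32
G1 X-11.08 Y-4.59 E0.2180
G1 X-8.48 Y-8.48 E0.4358
G1 X-4.59 Y-11.08 E0.6537
G1 X0.00 Y-12.00 E0.8717
G1 X4.59 Y-11.08 E1.0897
G1 X8.48 Y-8.48 E1.3075
G1 X11.08 Y-4.59 E1.5254
G1 X12.00 Y0.00 E1.7434
G1 X11.08 Y4.59 E1.9614
G1 X8.48 Y8.48 E2.1792
G1 X4.59 Y11.08 E2.3971
G1 X0.00 Y12.00 E2.6151
G1 X-4.59 Y11.08 E2.8331
G1 X-8.48 Y8.48 E3.0509
G1 X-11.08 Y4.59 E3.2688
G1 X-12.00 Y0.00 E3.4868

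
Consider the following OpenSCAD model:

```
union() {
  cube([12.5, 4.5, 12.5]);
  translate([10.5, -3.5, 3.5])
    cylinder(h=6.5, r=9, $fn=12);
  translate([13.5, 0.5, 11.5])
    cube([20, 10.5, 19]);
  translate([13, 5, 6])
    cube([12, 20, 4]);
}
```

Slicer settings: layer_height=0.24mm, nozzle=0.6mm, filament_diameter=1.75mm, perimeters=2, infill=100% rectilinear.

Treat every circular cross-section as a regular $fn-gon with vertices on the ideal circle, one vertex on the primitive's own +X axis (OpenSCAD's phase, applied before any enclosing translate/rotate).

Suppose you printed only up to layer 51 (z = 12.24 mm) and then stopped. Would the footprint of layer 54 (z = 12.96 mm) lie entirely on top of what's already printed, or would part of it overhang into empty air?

Compare the two slices. At z = 12.24: the cube is present — its section is the full 12.5×4.5 rectangle (area 56.25 mm²); the cylinder at (10.5, -3.5) does not reach this height (z outside [3.5, 10]); the cube at (13.5, 0.5) is present — its section is the full 20×10.5 rectangle (area 210.00 mm²); the cube at (13, 5) is not intersected at this z (z outside [6, 10]); Combining (union): the 2 present regions are separate (no shared area or edge), so areas and boundary lengths simply add and each stays a separate island — area = 266.25 mm². At z = 12.96: the cube does not reach this height (z outside [0, 12.5]); the cylinder at (10.5, -3.5) does not reach this height (z outside [3.5, 10]); the cube at (13.5, 0.5) (footprint 20×10.5) is included at this height (area 210.00 mm²); the cube at (13, 5) does not reach this height (z outside [6, 10]); Taking the union: only the 20×10.5 cube at (13.5, 0.5) is present, so the union is just that shape — area = 210.00 mm². Checking containment: the cross-section at z = 12.96 is a subset of the cross-section at z = 12.24.

entirely on top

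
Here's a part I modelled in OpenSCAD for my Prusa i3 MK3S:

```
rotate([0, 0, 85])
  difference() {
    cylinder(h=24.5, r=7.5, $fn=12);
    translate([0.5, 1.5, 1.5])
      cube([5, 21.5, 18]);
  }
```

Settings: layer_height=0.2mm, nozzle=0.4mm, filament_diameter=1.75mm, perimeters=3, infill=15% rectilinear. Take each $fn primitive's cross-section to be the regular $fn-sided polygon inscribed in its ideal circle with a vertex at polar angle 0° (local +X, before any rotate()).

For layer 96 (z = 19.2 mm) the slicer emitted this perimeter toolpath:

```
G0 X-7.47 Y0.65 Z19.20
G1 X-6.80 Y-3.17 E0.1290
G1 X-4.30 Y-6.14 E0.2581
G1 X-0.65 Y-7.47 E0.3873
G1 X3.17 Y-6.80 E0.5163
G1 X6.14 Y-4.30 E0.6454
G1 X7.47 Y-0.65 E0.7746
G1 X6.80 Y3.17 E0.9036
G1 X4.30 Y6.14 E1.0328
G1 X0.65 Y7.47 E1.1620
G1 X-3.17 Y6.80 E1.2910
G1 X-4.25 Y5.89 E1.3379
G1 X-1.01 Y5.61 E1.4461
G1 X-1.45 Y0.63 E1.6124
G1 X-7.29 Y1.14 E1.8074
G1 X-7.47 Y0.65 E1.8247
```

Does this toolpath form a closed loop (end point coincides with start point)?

yes

Start point (G0): (-7.47, 0.65). End point (last G1): the path returns to the start — closed.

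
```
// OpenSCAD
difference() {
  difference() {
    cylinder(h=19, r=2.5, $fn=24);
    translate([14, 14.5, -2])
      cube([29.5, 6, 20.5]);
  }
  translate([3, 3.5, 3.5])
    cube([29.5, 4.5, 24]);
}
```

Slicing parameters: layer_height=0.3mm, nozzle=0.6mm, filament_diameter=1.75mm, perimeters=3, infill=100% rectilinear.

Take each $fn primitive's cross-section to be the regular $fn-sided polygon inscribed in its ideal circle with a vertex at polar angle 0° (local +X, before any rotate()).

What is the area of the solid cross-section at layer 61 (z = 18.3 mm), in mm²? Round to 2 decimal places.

19.41 mm²

At z = 18.3 mm: the r=2.5 cylinder gives a regular 24-gon of circumradius 2.5 (constant along its height) (area = (24/2)·2.500²·sin(360°/24) = 19.41 mm²); the cube at (14, 14.5) is present — its section is the full 29.5×6 rectangle (area 177.00 mm²); Taking the first minus the rest: starting from the r=2.5 cylinder (19.41 mm²), the 29.5×6 cube at (14, 14.5) misses the remaining region (no effect) — area = 19.41 mm²; the cube at (3, 3.5) (footprint 29.5×4.5) is included at this height (area 132.75 mm²); After the difference (first − rest): starting from that combined region (19.41 mm²), the 29.5×4.5 cube at (3, 3.5) misses the remaining region (no effect) — area = 19.41 mm². Overall, the cross-section is a single solid region. Net area = 19.41 mm².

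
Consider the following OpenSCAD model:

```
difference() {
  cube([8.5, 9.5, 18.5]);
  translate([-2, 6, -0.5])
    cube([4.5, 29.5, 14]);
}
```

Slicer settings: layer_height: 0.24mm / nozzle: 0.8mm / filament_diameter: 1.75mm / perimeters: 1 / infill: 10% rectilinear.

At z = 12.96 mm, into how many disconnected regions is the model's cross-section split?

1

At z = 12.96 mm: the 8.5×9.5 cube contributes its full rectangle; the cube at (-2, 6) is present — its section is the full 4.5×29.5 rectangle; After the difference (first − rest): starting from the 8.5×9.5 cube, the 4.5×29.5 cube at (-2, 6) partially overlaps it — only the 8.75 mm² overlap (of its 132.75 mm²) is removed, clipping the outline — 1 connected region. The result has 1 disconnected region.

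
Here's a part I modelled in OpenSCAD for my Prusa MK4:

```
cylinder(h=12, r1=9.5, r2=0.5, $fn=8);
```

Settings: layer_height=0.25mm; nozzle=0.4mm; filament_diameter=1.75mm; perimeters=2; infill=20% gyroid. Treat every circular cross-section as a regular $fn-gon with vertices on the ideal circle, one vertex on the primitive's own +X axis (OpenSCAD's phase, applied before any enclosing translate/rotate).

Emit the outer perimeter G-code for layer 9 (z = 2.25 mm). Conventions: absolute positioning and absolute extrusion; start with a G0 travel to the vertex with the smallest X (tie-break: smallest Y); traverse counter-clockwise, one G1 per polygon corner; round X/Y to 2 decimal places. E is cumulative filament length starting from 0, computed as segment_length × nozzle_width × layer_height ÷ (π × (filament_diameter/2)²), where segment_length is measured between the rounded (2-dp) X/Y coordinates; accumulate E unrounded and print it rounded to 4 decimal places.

G0 X-7.81 Y0.00 Z2.25
G1 X-5.52 Y-5.52 E0.2485
G1 X0.00 Y-7.81 E0.4969
G1 X5.52 Y-5.52 E0.7454
G1 X7.81 Y0.00 E0.9938
G1 X5.52 Y5.52 E1.2423
G1 X0.00 Y7.81 E1.4908
G1 X-5.52 Y5.52 E1.7392
G1 X-7.81 Y0.00 E1.9877

At z = 2.25 mm: the cone contributes a regular 8-gon of circumradius 7.812 (interpolated between r1=9.5 and r2=0.5 at t=0.188). The outline is a single polygon with 8 vertices. Extrusion per mm of travel: 0.4 × 0.25 / (π × 0.875²) = 0.041575. Accumulating E over each segment gives final E = 1.9877.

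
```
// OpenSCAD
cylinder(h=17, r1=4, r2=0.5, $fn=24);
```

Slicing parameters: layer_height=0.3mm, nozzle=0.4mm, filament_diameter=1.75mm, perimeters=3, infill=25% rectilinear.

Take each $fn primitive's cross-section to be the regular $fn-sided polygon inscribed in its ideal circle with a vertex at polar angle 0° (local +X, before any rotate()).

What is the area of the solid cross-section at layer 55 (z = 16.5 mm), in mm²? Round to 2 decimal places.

At z = 16.5 mm: the cone: at t=0.971 of its height the radius interpolates to r₁+(r₂−r₁)t = 0.603, giving a regular 24-gon of that circumradius (area = (24/2)·0.603²·sin(360°/24) = 1.13 mm²). Overall, the cross-section is a single solid region. Net area = 1.13 mm².

1.13 mm²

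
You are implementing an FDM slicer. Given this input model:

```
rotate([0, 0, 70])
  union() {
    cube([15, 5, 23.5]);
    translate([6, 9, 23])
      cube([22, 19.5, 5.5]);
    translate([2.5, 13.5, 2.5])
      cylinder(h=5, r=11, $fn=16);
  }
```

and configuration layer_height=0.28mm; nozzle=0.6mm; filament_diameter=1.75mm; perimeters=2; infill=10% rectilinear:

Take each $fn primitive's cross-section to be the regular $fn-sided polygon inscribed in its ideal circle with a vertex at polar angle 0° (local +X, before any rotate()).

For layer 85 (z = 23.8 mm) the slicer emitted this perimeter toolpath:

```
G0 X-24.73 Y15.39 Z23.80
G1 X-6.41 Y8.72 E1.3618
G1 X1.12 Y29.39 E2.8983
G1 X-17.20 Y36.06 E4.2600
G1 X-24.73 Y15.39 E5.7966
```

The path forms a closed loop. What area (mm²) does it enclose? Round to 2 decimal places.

428.90 mm²

Apply the shoelace formula to the sequence of (X, Y) vertices; enclosed area = 428.90 mm².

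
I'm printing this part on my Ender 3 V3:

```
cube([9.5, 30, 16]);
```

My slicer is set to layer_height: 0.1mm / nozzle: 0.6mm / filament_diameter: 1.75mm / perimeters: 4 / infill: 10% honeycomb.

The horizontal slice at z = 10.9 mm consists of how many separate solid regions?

At z = 10.9 mm: the cube is present — its section is the full 9.5×30 rectangle. The result has 1 disconnected region.

1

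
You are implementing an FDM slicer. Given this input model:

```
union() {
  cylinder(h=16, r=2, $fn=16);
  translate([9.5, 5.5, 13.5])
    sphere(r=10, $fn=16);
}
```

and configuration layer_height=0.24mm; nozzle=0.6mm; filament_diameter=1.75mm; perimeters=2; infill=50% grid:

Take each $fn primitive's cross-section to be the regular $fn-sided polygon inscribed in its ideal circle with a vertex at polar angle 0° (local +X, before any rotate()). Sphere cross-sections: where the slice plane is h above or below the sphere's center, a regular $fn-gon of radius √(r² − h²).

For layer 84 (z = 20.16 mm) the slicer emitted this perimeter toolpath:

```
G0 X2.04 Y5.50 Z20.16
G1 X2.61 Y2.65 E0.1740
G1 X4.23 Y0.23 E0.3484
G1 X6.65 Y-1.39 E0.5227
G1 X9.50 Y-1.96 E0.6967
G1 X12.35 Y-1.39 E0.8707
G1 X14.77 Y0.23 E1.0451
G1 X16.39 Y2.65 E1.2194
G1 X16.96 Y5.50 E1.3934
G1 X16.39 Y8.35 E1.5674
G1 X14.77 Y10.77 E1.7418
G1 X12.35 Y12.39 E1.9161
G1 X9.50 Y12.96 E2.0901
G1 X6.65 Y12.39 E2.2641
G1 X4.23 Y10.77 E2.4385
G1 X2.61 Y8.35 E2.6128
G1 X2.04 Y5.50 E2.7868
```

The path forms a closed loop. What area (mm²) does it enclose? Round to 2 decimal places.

Apply the shoelace formula to the sequence of (X, Y) vertices; enclosed area = 170.21 mm².

170.21 mm²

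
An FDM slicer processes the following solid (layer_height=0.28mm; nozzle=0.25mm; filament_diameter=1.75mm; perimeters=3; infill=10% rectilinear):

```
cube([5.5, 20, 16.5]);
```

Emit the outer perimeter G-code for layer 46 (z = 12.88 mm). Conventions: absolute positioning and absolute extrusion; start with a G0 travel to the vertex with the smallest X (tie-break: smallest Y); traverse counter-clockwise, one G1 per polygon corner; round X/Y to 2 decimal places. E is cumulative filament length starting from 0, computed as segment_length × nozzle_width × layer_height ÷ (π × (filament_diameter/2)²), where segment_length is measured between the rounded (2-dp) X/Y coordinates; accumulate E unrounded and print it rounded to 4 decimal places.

G0 X0.00 Y0.00 Z12.88
G1 X5.50 Y0.00 E0.1601
G1 X5.50 Y20.00 E0.7421
G1 X0.00 Y20.00 E0.9022
G1 X0.00 Y0.00 E1.4842

At z = 12.88 mm: the cube (footprint 5.5×20) is included at this height. The outline is a single polygon with 4 vertices. Extrusion per mm of travel: 0.25 × 0.28 / (π × 0.875²) = 0.029103. Accumulating E over each segment gives final E = 1.4842.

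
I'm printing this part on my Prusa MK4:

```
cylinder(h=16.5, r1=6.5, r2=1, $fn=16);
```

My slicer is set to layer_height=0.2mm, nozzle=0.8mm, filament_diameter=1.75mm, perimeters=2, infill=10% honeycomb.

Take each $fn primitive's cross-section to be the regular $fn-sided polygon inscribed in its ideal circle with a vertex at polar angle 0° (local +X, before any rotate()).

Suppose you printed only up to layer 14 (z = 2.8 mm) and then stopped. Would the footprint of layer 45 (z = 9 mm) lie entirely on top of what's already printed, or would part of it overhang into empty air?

Compare the two slices. At z = 2.8: the cone contributes a regular 16-gon of circumradius 5.567 (interpolated between r1=6.5 and r2=1 at t=0.170) (area = (16/2)·5.567²·sin(360°/16) = 94.87 mm²). At z = 9: the cone (r1=6.5→r2=1) has section circumradius 3.500 here — a regular 16-gon (area = (16/2)·3.500²·sin(360°/16) = 37.50 mm²). Checking containment: the cross-section at z = 9 is a subset of the cross-section at z = 2.8.

entirely on top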